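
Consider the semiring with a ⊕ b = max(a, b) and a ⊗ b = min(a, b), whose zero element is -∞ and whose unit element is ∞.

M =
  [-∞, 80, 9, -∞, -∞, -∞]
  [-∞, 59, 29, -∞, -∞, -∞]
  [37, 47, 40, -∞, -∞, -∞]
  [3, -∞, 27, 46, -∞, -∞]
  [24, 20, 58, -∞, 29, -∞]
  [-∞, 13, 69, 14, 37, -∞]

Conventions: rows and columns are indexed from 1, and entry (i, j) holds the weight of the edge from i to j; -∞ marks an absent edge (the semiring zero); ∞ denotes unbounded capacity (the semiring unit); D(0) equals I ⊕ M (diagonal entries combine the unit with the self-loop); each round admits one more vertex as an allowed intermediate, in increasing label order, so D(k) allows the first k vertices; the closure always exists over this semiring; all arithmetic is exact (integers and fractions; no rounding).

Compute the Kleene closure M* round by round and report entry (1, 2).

D(0):
  [∞, 80, 9, -∞, -∞, -∞]
  [-∞, ∞, 29, -∞, -∞, -∞]
  [37, 47, ∞, -∞, -∞, -∞]
  [3, -∞, 27, ∞, -∞, -∞]
  [24, 20, 58, -∞, ∞, -∞]
  [-∞, 13, 69, 14, 37, ∞]
D(1):
  [∞, 80, 9, -∞, -∞, -∞]
  [-∞, ∞, 29, -∞, -∞, -∞]
  [37, 47, ∞, -∞, -∞, -∞]
  [3, 3, 27, ∞, -∞, -∞]
  [24, 24, 58, -∞, ∞, -∞]
  [-∞, 13, 69, 14, 37, ∞]
D(2):
  [∞, 80, 29, -∞, -∞, -∞]
  [-∞, ∞, 29, -∞, -∞, -∞]
  [37, 47, ∞, -∞, -∞, -∞]
  [3, 3, 27, ∞, -∞, -∞]
  [24, 24, 58, -∞, ∞, -∞]
  [-∞, 13, 69, 14, 37, ∞]
D(3):
  [∞, 80, 29, -∞, -∞, -∞]
  [29, ∞, 29, -∞, -∞, -∞]
  [37, 47, ∞, -∞, -∞, -∞]
  [27, 27, 27, ∞, -∞, -∞]
  [37, 47, 58, -∞, ∞, -∞]
  [37, 47, 69, 14, 37, ∞]
D(4):
  [∞, 80, 29, -∞, -∞, -∞]
  [29, ∞, 29, -∞, -∞, -∞]
  [37, 47, ∞, -∞, -∞, -∞]
  [27, 27, 27, ∞, -∞, -∞]
  [37, 47, 58, -∞, ∞, -∞]
  [37, 47, 69, 14, 37, ∞]
D(5):
  [∞, 80, 29, -∞, -∞, -∞]
  [29, ∞, 29, -∞, -∞, -∞]
  [37, 47, ∞, -∞, -∞, -∞]
  [27, 27, 27, ∞, -∞, -∞]
  [37, 47, 58, -∞, ∞, -∞]
  [37, 47, 69, 14, 37, ∞]
D(6):
  [∞, 80, 29, -∞, -∞, -∞]
  [29, ∞, 29, -∞, -∞, -∞]
  [37, 47, ∞, -∞, -∞, -∞]
  [27, 27, 27, ∞, -∞, -∞]
  [37, 47, 58, -∞, ∞, -∞]
  [37, 47, 69, 14, 37, ∞]
Answer: M*[1][2] = 80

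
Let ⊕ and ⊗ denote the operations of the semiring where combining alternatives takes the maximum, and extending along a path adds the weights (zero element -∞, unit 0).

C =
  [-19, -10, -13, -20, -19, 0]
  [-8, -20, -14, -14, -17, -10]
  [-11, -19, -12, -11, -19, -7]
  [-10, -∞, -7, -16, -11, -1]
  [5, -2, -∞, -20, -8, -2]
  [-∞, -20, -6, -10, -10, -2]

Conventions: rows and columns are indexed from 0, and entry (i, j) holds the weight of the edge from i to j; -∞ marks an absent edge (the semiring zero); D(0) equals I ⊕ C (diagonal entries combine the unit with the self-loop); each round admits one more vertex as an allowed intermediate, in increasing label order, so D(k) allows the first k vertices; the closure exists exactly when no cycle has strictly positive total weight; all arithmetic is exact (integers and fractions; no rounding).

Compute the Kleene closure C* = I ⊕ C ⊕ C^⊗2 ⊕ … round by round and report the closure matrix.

D(0):
  [0, -10, -13, -20, -19, 0]
  [-8, 0, -14, -14, -17, -10]
  [-11, -19, 0, -11, -19, -7]
  [-10, -∞, -7, 0, -11, -1]
  [5, -2, -∞, -20, 0, -2]
  [-∞, -20, -6, -10, -10, 0]
D(1):
  [0, -10, -13, -20, -19, 0]
  [-8, 0, -14, -14, -17, -8]
  [-11, -19, 0, -11, -19, -7]
  [-10, -20, -7, 0, -11, -1]
  [5, -2, -8, -15, 0, 5]
  [-∞, -20, -6, -10, -10, 0]
D(2):
  [0, -10, -13, -20, -19, 0]
  [-8, 0, -14, -14, -17, -8]
  [-11, -19, 0, -11, -19, -7]
  [-10, -20, -7, 0, -11, -1]
  [5, -2, -8, -15, 0, 5]
  [-28, -20, -6, -10, -10, 0]
D(3):
  [0, -10, -13, -20, -19, 0]
  [-8, 0, -14, -14, -17, -8]
  [-11, -19, 0, -11, -19, -7]
  [-10, -20, -7, 0, -11, -1]
  [5, -2, -8, -15, 0, 5]
  [-17, -20, -6, -10, -10, 0]
D(4):
  [0, -10, -13, -20, -19, 0]
  [-8, 0, -14, -14, -17, -8]
  [-11, -19, 0, -11, -19, -7]
  [-10, -20, -7, 0, -11, -1]
  [5, -2, -8, -15, 0, 5]
  [-17, -20, -6, -10, -10, 0]
D(5):
  [0, -10, -13, -20, -19, 0]
  [-8, 0, -14, -14, -17, -8]
  [-11, -19, 0, -11, -19, -7]
  [-6, -13, -7, 0, -11, -1]
  [5, -2, -8, -15, 0, 5]
  [-5, -12, -6, -10, -10, 0]
D(6):
  [0, -10, -6, -10, -10, 0]
  [-8, 0, -14, -14, -17, -8]
  [-11, -19, 0, -11, -17, -7]
  [-6, -13, -7, 0, -11, -1]
  [5, -2, -1, -5, 0, 5]
  [-5, -12, -6, -10, -10, 0]
Answer: C* = [[0, -10, -6, -10, -10, 0], [-8, 0, -14, -14, -17, -8], [-11, -19, 0, -11, -17, -7], [-6, -13, -7, 0, -11, -1], [5, -2, -1, -5, 0, 5], [-5, -12, -6, -10, -10, 0]]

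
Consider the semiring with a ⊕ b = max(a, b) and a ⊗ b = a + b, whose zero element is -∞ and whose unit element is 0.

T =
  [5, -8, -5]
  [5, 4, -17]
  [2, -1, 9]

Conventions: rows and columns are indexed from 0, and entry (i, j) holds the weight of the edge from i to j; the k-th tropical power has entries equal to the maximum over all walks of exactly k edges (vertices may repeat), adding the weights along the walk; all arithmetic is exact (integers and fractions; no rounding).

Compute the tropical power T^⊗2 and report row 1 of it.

T^⊗2:
  [10, -3, 4]
  [10, 8, 0]
  [11, 8, 18]
Answer: row 1 of T^⊗2 = [10, 8, 0]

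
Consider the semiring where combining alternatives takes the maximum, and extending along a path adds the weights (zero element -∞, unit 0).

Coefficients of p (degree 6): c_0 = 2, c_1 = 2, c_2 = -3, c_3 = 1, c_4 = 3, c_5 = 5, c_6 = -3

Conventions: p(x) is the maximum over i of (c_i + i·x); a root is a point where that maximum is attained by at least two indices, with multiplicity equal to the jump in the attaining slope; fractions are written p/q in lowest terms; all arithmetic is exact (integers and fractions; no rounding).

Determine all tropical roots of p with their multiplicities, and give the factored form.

hull edge (i=0, c=2) to (i=5, c=5): slope 3/5, span 5
hull edge (i=5, c=5) to (i=6, c=-3): slope -8, span 1
Factored form: p(x) = -3 ⊗ (x ⊕ (-3/5)) ⊗ (x ⊕ (-3/5)) ⊗ (x ⊕ (-3/5)) ⊗ (x ⊕ (-3/5)) ⊗ (x ⊕ (-3/5)) ⊗ (x ⊕ 8)
Answer: roots = -3/5 (mult 5), 8 (mult 1)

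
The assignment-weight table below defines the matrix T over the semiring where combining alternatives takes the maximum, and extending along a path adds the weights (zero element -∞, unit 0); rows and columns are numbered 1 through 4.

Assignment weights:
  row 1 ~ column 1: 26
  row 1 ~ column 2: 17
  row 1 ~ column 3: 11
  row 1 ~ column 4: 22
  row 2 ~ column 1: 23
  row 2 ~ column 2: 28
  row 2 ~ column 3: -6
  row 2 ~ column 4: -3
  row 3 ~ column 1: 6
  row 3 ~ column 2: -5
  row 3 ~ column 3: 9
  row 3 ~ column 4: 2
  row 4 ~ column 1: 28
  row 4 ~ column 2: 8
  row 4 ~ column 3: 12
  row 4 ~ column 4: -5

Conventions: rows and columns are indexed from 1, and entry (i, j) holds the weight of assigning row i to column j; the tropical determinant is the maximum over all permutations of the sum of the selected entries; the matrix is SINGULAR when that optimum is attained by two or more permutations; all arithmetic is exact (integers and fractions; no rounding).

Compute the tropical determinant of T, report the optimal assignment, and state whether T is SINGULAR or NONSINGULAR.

σ = (1, 2, 3, 4): 26 + 28 + 9 + (-5) = 58
σ = (1, 2, 4, 3): 26 + 28 + 2 + 12 = 68
σ = (1, 3, 2, 4): 26 + (-6) + (-5) + (-5) = 10
σ = (1, 3, 4, 2): 26 + (-6) + 2 + 8 = 30
σ = (1, 4, 2, 3): 26 + (-3) + (-5) + 12 = 30
σ = (1, 4, 3, 2): 26 + (-3) + 9 + 8 = 40
σ = (2, 1, 3, 4): 17 + 23 + 9 + (-5) = 44
σ = (2, 1, 4, 3): 17 + 23 + 2 + 12 = 54
σ = (2, 3, 1, 4): 17 + (-6) + 6 + (-5) = 12
σ = (2, 3, 4, 1): 17 + (-6) + 2 + 28 = 41
σ = (2, 4, 1, 3): 17 + (-3) + 6 + 12 = 32
σ = (2, 4, 3, 1): 17 + (-3) + 9 + 28 = 51
σ = (3, 1, 2, 4): 11 + 23 + (-5) + (-5) = 24
σ = (3, 1, 4, 2): 11 + 23 + 2 + 8 = 44
σ = (3, 2, 1, 4): 11 + 28 + 6 + (-5) = 40
σ = (3, 2, 4, 1): 11 + 28 + 2 + 28 = 69
σ = (3, 4, 1, 2): 11 + (-3) + 6 + 8 = 22
σ = (3, 4, 2, 1): 11 + (-3) + (-5) + 28 = 31
σ = (4, 1, 2, 3): 22 + 23 + (-5) + 12 = 52
σ = (4, 1, 3, 2): 22 + 23 + 9 + 8 = 62
σ = (4, 2, 1, 3): 22 + 28 + 6 + 12 = 68
σ = (4, 2, 3, 1): 22 + 28 + 9 + 28 = 87
σ = (4, 3, 1, 2): 22 + (-6) + 6 + 8 = 30
σ = (4, 3, 2, 1): 22 + (-6) + (-5) + 28 = 39
Optimal value attained by: σ = (4, 2, 3, 1).
Answer: det⊕(T) = 87; verdict: NONSINGULAR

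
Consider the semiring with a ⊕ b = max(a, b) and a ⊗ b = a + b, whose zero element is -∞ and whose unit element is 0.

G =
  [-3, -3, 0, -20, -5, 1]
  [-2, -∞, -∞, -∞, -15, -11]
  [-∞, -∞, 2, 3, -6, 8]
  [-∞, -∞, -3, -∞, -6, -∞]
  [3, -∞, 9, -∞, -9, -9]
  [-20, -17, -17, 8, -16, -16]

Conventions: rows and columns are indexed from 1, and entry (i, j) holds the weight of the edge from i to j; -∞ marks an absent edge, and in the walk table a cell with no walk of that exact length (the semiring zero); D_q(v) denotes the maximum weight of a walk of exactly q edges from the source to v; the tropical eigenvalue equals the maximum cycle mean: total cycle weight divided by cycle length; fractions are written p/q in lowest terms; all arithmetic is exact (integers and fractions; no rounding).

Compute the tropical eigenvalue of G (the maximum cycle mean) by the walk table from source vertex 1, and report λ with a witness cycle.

q=0: [0, -∞, -∞, -∞, -∞, -∞]
q=1: [-3, -3, 0, -20, -5, 1]
q=2: [-2, -6, 4, 9, -6, 8]
q=3: [-3, -5, 6, 16, 3, 12]
q=4: [6, -5, 13, 20, 10, 14]
q=5: [13, 3, 19, 22, 14, 21]
q=6: [17, 10, 23, 29, 16, 27]
Optimal cycle mean attained by: cycle 3->6->4->5->3, total 8 + 8 + (-6) + 9, length 4.
Answer: λ = 19/4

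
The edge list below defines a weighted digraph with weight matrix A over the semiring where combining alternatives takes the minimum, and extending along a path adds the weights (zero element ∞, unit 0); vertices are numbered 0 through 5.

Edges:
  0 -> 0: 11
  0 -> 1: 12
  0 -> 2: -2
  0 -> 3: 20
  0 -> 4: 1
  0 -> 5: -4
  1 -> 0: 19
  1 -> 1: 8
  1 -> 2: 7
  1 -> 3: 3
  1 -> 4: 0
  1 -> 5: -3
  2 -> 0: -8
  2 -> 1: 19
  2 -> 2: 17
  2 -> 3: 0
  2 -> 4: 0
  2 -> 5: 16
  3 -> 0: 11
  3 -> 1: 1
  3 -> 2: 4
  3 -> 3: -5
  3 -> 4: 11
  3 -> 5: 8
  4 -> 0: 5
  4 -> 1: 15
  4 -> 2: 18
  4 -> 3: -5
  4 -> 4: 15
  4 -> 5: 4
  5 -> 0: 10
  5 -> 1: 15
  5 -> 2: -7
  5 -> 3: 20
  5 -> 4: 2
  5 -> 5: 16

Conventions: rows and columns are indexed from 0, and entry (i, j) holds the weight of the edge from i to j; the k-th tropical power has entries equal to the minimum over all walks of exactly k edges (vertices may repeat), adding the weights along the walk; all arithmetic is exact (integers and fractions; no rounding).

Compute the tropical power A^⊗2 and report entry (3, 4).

A^⊗2:
  [-10, 11, -11, -4, -2, 5]
  [-1, 4, -10, -5, -1, 4]
  [3, 1, -10, -5, -7, -12]
  [-4, -4, -1, -10, 1, -2]
  [6, -4, -3, -10, 6, 1]
  [-15, 12, 8, -7, -7, 6]
Key observation: the optimum is the walk 3->1->4, with weight 1 + 0 = 1.
Optimal value attained by: walk 3->1->4.
Answer: (A^⊗2)[3][4] = 1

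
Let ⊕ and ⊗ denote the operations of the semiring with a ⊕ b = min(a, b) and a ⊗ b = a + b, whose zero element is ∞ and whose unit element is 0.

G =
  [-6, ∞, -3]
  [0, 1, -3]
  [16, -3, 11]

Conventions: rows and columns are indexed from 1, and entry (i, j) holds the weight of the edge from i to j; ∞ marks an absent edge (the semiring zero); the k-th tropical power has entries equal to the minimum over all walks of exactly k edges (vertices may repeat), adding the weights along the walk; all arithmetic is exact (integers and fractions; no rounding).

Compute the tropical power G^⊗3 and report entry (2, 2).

G^⊗2:
  [-12, -6, -9]
  [-6, -6, -3]
  [-3, -2, -6]
G^⊗3:
  [-18, -12, -15]
  [-12, -6, -9]
  [-9, -9, -6]
Key observation: the optimum is the walk 2->1->3->2, with weight 0 + (-3) + (-3) = -6.
Optimal value attained by: walk 2->1->3->2.
Answer: (G^⊗3)[2][2] = -6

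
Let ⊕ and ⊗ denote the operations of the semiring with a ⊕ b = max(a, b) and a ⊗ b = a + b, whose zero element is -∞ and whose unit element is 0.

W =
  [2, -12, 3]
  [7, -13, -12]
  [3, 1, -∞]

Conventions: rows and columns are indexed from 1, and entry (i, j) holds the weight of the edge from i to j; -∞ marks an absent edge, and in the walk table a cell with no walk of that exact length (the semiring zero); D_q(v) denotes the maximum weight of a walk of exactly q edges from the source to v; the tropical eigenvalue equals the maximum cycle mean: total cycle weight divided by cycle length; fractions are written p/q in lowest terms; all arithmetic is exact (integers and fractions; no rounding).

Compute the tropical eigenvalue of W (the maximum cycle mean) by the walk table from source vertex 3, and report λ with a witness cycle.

q=0: [-∞, -∞, 0]
q=1: [3, 1, -∞]
q=2: [8, -9, 6]
q=3: [10, 7, 11]
Optimal cycle mean attained by: cycle 1->3->2->1, total 3 + 1 + 7, length 3.
Answer: λ = 11/3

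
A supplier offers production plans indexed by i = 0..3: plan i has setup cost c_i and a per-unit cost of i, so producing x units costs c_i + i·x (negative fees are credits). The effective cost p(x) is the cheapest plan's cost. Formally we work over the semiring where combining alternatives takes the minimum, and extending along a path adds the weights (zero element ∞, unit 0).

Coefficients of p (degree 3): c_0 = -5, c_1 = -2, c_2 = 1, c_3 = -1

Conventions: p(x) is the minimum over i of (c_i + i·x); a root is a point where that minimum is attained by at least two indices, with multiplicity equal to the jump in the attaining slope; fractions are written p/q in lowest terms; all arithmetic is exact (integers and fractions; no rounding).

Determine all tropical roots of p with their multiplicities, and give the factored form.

hull edge (i=0, c=-5) to (i=3, c=-1): slope 4/3, span 3
Factored form: p(x) = -1 ⊗ (x ⊕ (-4/3)) ⊗ (x ⊕ (-4/3)) ⊗ (x ⊕ (-4/3))
Answer: roots = -4/3 (mult 3)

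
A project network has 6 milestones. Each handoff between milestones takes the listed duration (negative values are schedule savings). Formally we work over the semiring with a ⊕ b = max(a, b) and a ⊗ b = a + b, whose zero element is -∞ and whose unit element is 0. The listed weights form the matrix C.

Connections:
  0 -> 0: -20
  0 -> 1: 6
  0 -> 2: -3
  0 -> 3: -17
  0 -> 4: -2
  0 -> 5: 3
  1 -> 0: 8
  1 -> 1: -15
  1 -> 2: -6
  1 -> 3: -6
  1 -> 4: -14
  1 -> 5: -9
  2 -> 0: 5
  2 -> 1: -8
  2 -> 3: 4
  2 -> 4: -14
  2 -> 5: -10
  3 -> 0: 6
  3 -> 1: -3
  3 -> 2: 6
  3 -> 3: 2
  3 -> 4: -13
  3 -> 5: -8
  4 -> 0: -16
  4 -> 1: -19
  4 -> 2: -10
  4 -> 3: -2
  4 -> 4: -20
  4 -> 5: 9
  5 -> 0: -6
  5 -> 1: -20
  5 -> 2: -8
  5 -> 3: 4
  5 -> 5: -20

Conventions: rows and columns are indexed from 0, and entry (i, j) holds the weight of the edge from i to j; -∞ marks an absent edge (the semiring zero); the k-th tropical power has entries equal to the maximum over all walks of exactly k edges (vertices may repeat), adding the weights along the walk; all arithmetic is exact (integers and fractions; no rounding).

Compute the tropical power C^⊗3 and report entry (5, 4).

C^⊗2:
  [14, -9, 0, 7, -8, 7]
  [0, 14, 5, -2, 6, 11]
  [10, 11, 10, 6, 3, 8]
  [11, 12, 8, 10, 4, 9]
  [4, -5, 4, 13, -15, -10]
  [10, 1, 10, 6, -8, -3]
C^⊗3:
  [13, 20, 13, 11, 12, 17]
  [22, 6, 8, 15, 0, 15]
  [19, 16, 12, 14, 8, 13]
  [20, 17, 16, 13, 9, 14]
  [19, 10, 19, 15, 2, 7]
  [15, 16, 12, 14, 8, 13]
Key observation: the optimum is the walk 5->3->0->4, with weight 4 + 6 + (-2) = 8.
Optimal value attained by: walk 5->3->0->4.
Answer: (C^⊗3)[5][4] = 8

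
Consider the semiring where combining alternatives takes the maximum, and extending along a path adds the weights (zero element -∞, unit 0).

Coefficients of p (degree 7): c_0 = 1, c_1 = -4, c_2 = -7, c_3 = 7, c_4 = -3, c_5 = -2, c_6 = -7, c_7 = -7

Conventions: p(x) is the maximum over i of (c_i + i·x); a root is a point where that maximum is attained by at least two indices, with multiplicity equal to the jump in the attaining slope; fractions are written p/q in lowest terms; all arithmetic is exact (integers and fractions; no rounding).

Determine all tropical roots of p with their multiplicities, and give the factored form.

hull edge (i=0, c=1) to (i=3, c=7): slope 2, span 3
hull edge (i=3, c=7) to (i=7, c=-7): slope -7/2, span 4
Factored form: p(x) = -7 ⊗ (x ⊕ (-2)) ⊗ (x ⊕ (-2)) ⊗ (x ⊕ (-2)) ⊗ (x ⊕ 7/2) ⊗ (x ⊕ 7/2) ⊗ (x ⊕ 7/2) ⊗ (x ⊕ 7/2)
Answer: roots = -2 (mult 3), 7/2 (mult 4)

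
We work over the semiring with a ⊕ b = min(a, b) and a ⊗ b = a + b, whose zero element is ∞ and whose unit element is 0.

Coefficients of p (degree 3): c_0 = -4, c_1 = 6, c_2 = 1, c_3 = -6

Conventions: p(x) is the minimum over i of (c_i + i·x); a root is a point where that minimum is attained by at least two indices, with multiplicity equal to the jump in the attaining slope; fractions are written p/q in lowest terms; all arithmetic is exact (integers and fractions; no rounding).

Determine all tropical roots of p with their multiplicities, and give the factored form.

hull edge (i=0, c=-4) to (i=3, c=-6): slope -2/3, span 3
Factored form: p(x) = -6 ⊗ (x ⊕ 2/3) ⊗ (x ⊕ 2/3) ⊗ (x ⊕ 2/3)
Answer: roots = 2/3 (mult 3)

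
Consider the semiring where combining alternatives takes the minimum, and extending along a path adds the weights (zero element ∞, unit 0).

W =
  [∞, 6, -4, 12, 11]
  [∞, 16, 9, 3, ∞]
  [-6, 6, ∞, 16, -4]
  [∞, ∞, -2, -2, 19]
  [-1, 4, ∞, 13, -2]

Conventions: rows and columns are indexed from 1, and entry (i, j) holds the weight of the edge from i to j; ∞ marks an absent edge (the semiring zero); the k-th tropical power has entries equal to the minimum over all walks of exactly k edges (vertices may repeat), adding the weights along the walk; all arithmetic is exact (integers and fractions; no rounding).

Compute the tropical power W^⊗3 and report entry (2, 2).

W^⊗2:
  [-10, 2, 10, 9, -8]
  [3, 15, 1, 1, 5]
  [-5, 0, -10, 6, -6]
  [-8, 4, -4, -4, -6]
  [-3, 2, -5, 7, -4]
W^⊗3:
  [-9, -4, -14, 2, -10]
  [-5, 7, -1, -1, -3]
  [-16, -4, -9, 3, -14]
  [-10, -2, -12, -6, -8]
  [-11, 0, -7, 5, -9]
Key observation: the optimum is the walk 2->4->3->2, with weight 3 + (-2) + 6 = 7.
Optimal value attained by: walk 2->4->3->2.
Answer: (W^⊗3)[2][2] = 7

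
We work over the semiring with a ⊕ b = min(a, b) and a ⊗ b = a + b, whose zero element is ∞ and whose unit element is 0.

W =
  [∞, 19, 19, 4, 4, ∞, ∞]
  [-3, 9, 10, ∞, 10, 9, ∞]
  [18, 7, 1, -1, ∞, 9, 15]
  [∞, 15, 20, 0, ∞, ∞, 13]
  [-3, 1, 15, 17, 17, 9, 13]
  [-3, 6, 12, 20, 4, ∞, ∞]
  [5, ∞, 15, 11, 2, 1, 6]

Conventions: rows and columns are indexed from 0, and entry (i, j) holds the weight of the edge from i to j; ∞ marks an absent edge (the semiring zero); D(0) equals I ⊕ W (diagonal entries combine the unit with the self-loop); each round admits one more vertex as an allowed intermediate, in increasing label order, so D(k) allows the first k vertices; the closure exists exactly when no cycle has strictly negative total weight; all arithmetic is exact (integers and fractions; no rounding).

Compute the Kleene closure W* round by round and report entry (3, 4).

D(0):
  [0, 19, 19, 4, 4, ∞, ∞]
  [-3, 0, 10, ∞, 10, 9, ∞]
  [18, 7, 0, -1, ∞, 9, 15]
  [∞, 15, 20, 0, ∞, ∞, 13]
  [-3, 1, 15, 17, 0, 9, 13]
  [-3, 6, 12, 20, 4, 0, ∞]
  [5, ∞, 15, 11, 2, 1, 0]
D(1):
  [0, 19, 19, 4, 4, ∞, ∞]
  [-3, 0, 10, 1, 1, 9, ∞]
  [18, 7, 0, -1, 22, 9, 15]
  [∞, 15, 20, 0, ∞, ∞, 13]
  [-3, 1, 15, 1, 0, 9, 13]
  [-3, 6, 12, 1, 1, 0, ∞]
  [5, 24, 15, 9, 2, 1, 0]
D(2):
  [0, 19, 19, 4, 4, 28, ∞]
  [-3, 0, 10, 1, 1, 9, ∞]
  [4, 7, 0, -1, 8, 9, 15]
  [12, 15, 20, 0, 16, 24, 13]
  [-3, 1, 11, 1, 0, 9, 13]
  [-3, 6, 12, 1, 1, 0, ∞]
  [5, 24, 15, 9, 2, 1, 0]
D(3):
  [0, 19, 19, 4, 4, 28, 34]
  [-3, 0, 10, 1, 1, 9, 25]
  [4, 7, 0, -1, 8, 9, 15]
  [12, 15, 20, 0, 16, 24, 13]
  [-3, 1, 11, 1, 0, 9, 13]
  [-3, 6, 12, 1, 1, 0, 27]
  [5, 22, 15, 9, 2, 1, 0]
D(4):
  [0, 19, 19, 4, 4, 28, 17]
  [-3, 0, 10, 1, 1, 9, 14]
  [4, 7, 0, -1, 8, 9, 12]
  [12, 15, 20, 0, 16, 24, 13]
  [-3, 1, 11, 1, 0, 9, 13]
  [-3, 6, 12, 1, 1, 0, 14]
  [5, 22, 15, 9, 2, 1, 0]
D(5):
  [0, 5, 15, 4, 4, 13, 17]
  [-3, 0, 10, 1, 1, 9, 14]
  [4, 7, 0, -1, 8, 9, 12]
  [12, 15, 20, 0, 16, 24, 13]
  [-3, 1, 11, 1, 0, 9, 13]
  [-3, 2, 12, 1, 1, 0, 14]
  [-1, 3, 13, 3, 2, 1, 0]
D(6):
  [0, 5, 15, 4, 4, 13, 17]
  [-3, 0, 10, 1, 1, 9, 14]
  [4, 7, 0, -1, 8, 9, 12]
  [12, 15, 20, 0, 16, 24, 13]
  [-3, 1, 11, 1, 0, 9, 13]
  [-3, 2, 12, 1, 1, 0, 14]
  [-2, 3, 13, 2, 2, 1, 0]
D(7):
  [0, 5, 15, 4, 4, 13, 17]
  [-3, 0, 10, 1, 1, 9, 14]
  [4, 7, 0, -1, 8, 9, 12]
  [11, 15, 20, 0, 15, 14, 13]
  [-3, 1, 11, 1, 0, 9, 13]
  [-3, 2, 12, 1, 1, 0, 14]
  [-2, 3, 13, 2, 2, 1, 0]
Answer: W*[3][4] = 15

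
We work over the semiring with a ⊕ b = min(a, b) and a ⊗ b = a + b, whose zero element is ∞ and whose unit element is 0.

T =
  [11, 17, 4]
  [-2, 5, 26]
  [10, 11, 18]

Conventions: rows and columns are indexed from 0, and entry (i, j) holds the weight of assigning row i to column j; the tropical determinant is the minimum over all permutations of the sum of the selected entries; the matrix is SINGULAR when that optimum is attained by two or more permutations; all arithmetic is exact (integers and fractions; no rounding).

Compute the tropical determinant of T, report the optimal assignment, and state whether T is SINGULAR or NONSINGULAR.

σ = (0, 1, 2): 11 + 5 + 18 = 34
σ = (0, 2, 1): 11 + 26 + 11 = 48
σ = (1, 0, 2): 17 + (-2) + 18 = 33
σ = (1, 2, 0): 17 + 26 + 10 = 53
σ = (2, 0, 1): 4 + (-2) + 11 = 13
σ = (2, 1, 0): 4 + 5 + 10 = 19
Optimal value attained by: σ = (2, 0, 1).
Answer: det⊕(T) = 13; verdict: NONSINGULAR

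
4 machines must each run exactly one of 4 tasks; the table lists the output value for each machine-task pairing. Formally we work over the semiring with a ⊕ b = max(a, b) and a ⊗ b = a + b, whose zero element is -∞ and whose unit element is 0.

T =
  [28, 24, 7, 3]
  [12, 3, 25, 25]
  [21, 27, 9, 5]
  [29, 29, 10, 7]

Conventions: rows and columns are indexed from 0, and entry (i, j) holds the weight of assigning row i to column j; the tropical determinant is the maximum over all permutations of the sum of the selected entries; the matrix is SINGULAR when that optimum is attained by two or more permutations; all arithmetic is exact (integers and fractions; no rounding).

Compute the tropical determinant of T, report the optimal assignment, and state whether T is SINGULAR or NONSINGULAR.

σ = (0, 1, 2, 3): 28 + 3 + 9 + 7 = 47
σ = (0, 1, 3, 2): 28 + 3 + 5 + 10 = 46
σ = (0, 2, 1, 3): 28 + 25 + 27 + 7 = 87
σ = (0, 2, 3, 1): 28 + 25 + 5 + 29 = 87
σ = (0, 3, 1, 2): 28 + 25 + 27 + 10 = 90
σ = (0, 3, 2, 1): 28 + 25 + 9 + 29 = 91
σ = (1, 0, 2, 3): 24 + 12 + 9 + 7 = 52
σ = (1, 0, 3, 2): 24 + 12 + 5 + 10 = 51
σ = (1, 2, 0, 3): 24 + 25 + 21 + 7 = 77
σ = (1, 2, 3, 0): 24 + 25 + 5 + 29 = 83
σ = (1, 3, 0, 2): 24 + 25 + 21 + 10 = 80
σ = (1, 3, 2, 0): 24 + 25 + 9 + 29 = 87
σ = (2, 0, 1, 3): 7 + 12 + 27 + 7 = 53
σ = (2, 0, 3, 1): 7 + 12 + 5 + 29 = 53
σ = (2, 1, 0, 3): 7 + 3 + 21 + 7 = 38
σ = (2, 1, 3, 0): 7 + 3 + 5 + 29 = 44
σ = (2, 3, 0, 1): 7 + 25 + 21 + 29 = 82
σ = (2, 3, 1, 0): 7 + 25 + 27 + 29 = 88
σ = (3, 0, 1, 2): 3 + 12 + 27 + 10 = 52
σ = (3, 0, 2, 1): 3 + 12 + 9 + 29 = 53
σ = (3, 1, 0, 2): 3 + 3 + 21 + 10 = 37
σ = (3, 1, 2, 0): 3 + 3 + 9 + 29 = 44
σ = (3, 2, 0, 1): 3 + 25 + 21 + 29 = 78
σ = (3, 2, 1, 0): 3 + 25 + 27 + 29 = 84
Optimal value attained by: σ = (0, 3, 2, 1).
Answer: det⊕(T) = 91; verdict: NONSINGULAR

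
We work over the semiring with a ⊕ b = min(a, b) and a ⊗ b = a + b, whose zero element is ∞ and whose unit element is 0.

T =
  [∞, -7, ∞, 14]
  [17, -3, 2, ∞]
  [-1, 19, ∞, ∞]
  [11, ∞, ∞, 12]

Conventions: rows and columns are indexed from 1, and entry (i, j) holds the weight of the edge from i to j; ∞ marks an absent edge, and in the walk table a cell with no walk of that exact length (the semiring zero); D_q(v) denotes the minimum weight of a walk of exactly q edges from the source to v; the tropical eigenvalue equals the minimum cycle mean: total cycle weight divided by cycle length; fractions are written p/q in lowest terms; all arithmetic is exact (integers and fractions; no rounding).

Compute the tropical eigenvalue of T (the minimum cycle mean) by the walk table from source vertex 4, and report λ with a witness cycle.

q=0: [∞, ∞, ∞, 0]
q=1: [11, ∞, ∞, 12]
q=2: [23, 4, ∞, 24]
q=3: [21, 1, 6, 36]
q=4: [5, -2, 3, 35]
Optimal cycle mean attained by: cycle 2->2, total (-3), length 1.
Answer: λ = -3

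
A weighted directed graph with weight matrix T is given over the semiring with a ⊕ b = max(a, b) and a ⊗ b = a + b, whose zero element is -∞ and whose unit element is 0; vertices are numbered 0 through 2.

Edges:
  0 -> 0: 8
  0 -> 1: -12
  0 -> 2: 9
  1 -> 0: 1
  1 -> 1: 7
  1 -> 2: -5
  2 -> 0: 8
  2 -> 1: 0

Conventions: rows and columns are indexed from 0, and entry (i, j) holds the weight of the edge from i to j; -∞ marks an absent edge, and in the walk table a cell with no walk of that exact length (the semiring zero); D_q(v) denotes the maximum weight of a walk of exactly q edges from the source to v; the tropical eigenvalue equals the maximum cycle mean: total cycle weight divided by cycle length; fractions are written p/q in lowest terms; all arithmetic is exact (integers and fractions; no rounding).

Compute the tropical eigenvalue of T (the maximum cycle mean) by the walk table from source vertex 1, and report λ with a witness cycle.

q=0: [-∞, 0, -∞]
q=1: [1, 7, -5]
q=2: [9, 14, 10]
q=3: [18, 21, 18]
Optimal cycle mean attained by: cycle 0->2->0, total 9 + 8, length 2.
Answer: λ = 17/2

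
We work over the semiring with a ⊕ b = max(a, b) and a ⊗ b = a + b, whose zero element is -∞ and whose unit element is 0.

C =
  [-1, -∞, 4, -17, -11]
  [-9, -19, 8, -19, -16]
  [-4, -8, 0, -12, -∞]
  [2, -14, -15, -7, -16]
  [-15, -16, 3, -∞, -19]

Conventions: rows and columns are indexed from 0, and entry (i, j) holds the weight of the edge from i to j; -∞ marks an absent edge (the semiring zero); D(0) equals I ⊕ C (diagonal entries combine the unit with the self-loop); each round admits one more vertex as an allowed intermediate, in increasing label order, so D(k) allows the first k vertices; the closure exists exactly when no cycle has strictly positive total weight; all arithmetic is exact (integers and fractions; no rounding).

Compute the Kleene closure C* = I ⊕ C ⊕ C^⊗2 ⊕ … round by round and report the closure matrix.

D(0):
  [0, -∞, 4, -17, -11]
  [-9, 0, 8, -19, -16]
  [-4, -8, 0, -12, -∞]
  [2, -14, -15, 0, -16]
  [-15, -16, 3, -∞, 0]
D(1):
  [0, -∞, 4, -17, -11]
  [-9, 0, 8, -19, -16]
  [-4, -8, 0, -12, -15]
  [2, -14, 6, 0, -9]
  [-15, -16, 3, -32, 0]
D(2):
  [0, -∞, 4, -17, -11]
  [-9, 0, 8, -19, -16]
  [-4, -8, 0, -12, -15]
  [2, -14, 6, 0, -9]
  [-15, -16, 3, -32, 0]
D(3):
  [0, -4, 4, -8, -11]
  [4, 0, 8, -4, -7]
  [-4, -8, 0, -12, -15]
  [2, -2, 6, 0, -9]
  [-1, -5, 3, -9, 0]
D(4):
  [0, -4, 4, -8, -11]
  [4, 0, 8, -4, -7]
  [-4, -8, 0, -12, -15]
  [2, -2, 6, 0, -9]
  [-1, -5, 3, -9, 0]
D(5):
  [0, -4, 4, -8, -11]
  [4, 0, 8, -4, -7]
  [-4, -8, 0, -12, -15]
  [2, -2, 6, 0, -9]
  [-1, -5, 3, -9, 0]
Answer: C* = [[0, -4, 4, -8, -11], [4, 0, 8, -4, -7], [-4, -8, 0, -12, -15], [2, -2, 6, 0, -9], [-1, -5, 3, -9, 0]]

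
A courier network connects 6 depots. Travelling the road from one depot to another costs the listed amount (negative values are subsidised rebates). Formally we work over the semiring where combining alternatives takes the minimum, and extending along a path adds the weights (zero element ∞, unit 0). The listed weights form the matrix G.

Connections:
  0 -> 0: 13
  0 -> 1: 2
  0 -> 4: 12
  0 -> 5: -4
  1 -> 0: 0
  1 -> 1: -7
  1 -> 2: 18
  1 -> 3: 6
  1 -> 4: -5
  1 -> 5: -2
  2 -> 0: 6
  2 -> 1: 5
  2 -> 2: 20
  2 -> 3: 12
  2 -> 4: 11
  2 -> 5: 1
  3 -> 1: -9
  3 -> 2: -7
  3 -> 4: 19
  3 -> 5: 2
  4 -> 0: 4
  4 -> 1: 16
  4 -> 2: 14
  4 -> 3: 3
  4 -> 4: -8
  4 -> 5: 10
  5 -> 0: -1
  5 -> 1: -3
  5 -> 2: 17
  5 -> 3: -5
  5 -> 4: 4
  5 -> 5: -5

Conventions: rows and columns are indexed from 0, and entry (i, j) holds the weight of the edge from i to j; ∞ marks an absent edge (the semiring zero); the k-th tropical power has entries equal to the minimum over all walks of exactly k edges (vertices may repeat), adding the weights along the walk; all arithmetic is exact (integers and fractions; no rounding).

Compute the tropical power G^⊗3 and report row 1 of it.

G^⊗2:
  [-5, -7, 13, -9, -3, -9]
  [-7, -14, -1, -7, -13, -9]
  [0, -2, 5, -4, 0, -4]
  [-9, -16, 9, -3, -14, -11]
  [-4, -6, -4, -5, -16, 0]
  [-6, -14, -12, -10, -8, -10]
G^⊗3:
  [-10, -18, -16, -14, -12, -14]
  [-14, -21, -14, -14, -21, -16]
  [-5, -13, -11, -9, -8, -9]
  [-16, -23, -10, -16, -22, -18]
  [-12, -14, -12, -13, -24, -8]
  [-14, -21, -17, -15, -19, -16]
Answer: row 1 of G^⊗3 = [-14, -21, -14, -14, -21, -16]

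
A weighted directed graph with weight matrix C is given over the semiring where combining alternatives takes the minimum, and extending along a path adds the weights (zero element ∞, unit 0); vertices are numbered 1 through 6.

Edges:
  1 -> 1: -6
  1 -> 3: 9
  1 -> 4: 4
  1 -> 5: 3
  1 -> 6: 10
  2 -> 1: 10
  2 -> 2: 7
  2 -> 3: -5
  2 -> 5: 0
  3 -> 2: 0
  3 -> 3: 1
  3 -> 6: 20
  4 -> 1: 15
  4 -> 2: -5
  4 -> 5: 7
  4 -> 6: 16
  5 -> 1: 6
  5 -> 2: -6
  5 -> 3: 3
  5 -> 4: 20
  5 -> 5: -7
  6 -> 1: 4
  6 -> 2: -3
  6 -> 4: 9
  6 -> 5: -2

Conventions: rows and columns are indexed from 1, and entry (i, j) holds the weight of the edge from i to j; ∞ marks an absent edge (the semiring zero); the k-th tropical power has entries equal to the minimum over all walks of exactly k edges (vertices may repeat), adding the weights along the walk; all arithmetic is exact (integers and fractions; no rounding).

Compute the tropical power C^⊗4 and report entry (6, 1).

C^⊗2:
  [-12, -3, 3, -2, -4, 4]
  [4, -6, -4, 14, -7, 15]
  [10, 1, -5, 29, 0, 21]
  [5, 1, -10, 19, -5, 25]
  [-1, -13, -11, 10, -14, 16]
  [-2, -8, -8, 8, -9, 14]
C^⊗3:
  [-18, -10, -8, -8, -11, -2]
  [-2, -13, -11, 8, -14, 14]
  [4, -6, -4, 14, -7, 15]
  [-1, -11, -9, 9, -12, 10]
  [-8, -20, -18, 3, -21, 9]
  [-8, -15, -13, 2, -16, 8]
C^⊗4:
  [-24, -17, -15, -14, -18, -8]
  [-8, -20, -18, 2, -21, 8]
  [-2, -13, -11, 8, -14, 14]
  [-7, -18, -16, 3, -19, 9]
  [-15, -27, -25, -4, -28, 2]
  [-14, -22, -20, -4, -23, 2]
Key observation: the optimum is the walk 6->1->1->1->1, with weight 4 + (-6) + (-6) + (-6) = -14.
Optimal value attained by: walk 6->1->1->1->1.
Answer: (C^⊗4)[6][1] = -14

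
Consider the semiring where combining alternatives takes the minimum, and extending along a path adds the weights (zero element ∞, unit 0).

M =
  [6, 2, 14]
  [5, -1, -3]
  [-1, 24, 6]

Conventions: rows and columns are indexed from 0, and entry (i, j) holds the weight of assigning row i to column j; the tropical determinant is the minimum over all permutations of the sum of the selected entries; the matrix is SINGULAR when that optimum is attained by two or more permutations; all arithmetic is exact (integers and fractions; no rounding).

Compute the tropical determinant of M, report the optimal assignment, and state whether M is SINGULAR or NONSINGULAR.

σ = (0, 1, 2): 6 + (-1) + 6 = 11
σ = (0, 2, 1): 6 + (-3) + 24 = 27
σ = (1, 0, 2): 2 + 5 + 6 = 13
σ = (1, 2, 0): 2 + (-3) + (-1) = -2
σ = (2, 0, 1): 14 + 5 + 24 = 43
σ = (2, 1, 0): 14 + (-1) + (-1) = 12
Optimal value attained by: σ = (1, 2, 0).
Answer: det⊕(M) = -2; verdict: NONSINGULAR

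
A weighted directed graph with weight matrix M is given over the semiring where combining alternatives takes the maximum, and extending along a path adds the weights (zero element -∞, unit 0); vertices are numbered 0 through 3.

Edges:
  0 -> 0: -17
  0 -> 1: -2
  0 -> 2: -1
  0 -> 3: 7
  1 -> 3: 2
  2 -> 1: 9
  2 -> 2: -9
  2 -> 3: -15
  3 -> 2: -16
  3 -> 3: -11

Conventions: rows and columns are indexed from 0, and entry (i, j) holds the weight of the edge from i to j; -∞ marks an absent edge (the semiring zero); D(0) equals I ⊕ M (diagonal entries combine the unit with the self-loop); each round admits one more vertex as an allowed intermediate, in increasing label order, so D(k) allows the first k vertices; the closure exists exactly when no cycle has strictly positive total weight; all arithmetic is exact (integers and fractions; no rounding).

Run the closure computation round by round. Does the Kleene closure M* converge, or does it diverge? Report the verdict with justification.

D(0):
  [0, -2, -1, 7]
  [-∞, 0, -∞, 2]
  [-∞, 9, 0, -15]
  [-∞, -∞, -16, 0]
D(1):
  [0, -2, -1, 7]
  [-∞, 0, -∞, 2]
  [-∞, 9, 0, -15]
  [-∞, -∞, -16, 0]
D(2):
  [0, -2, -1, 7]
  [-∞, 0, -∞, 2]
  [-∞, 9, 0, 11]
  [-∞, -∞, -16, 0]
D(3):
  [0, 8, -1, 10]
  [-∞, 0, -∞, 2]
  [-∞, 9, 0, 11]
  [-∞, -7, -16, 0]
D(4):
  [0, 8, -1, 10]
  [-∞, 0, -14, 2]
  [-∞, 9, 0, 11]
  [-∞, -7, -16, 0]
Key observation: every diagonal entry stays at the unit through all rounds, so no improving cycle exists.
Answer: CONVERGES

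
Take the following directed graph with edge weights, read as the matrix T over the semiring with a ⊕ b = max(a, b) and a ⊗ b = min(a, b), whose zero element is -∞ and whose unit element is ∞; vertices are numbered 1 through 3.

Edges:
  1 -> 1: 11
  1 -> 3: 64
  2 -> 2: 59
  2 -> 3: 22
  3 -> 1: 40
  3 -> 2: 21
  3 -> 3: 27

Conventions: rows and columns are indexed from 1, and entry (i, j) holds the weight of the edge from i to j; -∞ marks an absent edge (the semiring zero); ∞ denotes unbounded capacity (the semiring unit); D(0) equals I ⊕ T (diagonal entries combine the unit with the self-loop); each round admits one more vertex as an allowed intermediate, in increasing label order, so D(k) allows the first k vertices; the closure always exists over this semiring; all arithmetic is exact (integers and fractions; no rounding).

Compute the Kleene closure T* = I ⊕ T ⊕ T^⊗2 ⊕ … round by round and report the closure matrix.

D(0):
  [∞, -∞, 64]
  [-∞, ∞, 22]
  [40, 21, ∞]
D(1):
  [∞, -∞, 64]
  [-∞, ∞, 22]
  [40, 21, ∞]
D(2):
  [∞, -∞, 64]
  [-∞, ∞, 22]
  [40, 21, ∞]
D(3):
  [∞, 21, 64]
  [22, ∞, 22]
  [40, 21, ∞]
Answer: T* = [[∞, 21, 64], [22, ∞, 22], [40, 21, ∞]]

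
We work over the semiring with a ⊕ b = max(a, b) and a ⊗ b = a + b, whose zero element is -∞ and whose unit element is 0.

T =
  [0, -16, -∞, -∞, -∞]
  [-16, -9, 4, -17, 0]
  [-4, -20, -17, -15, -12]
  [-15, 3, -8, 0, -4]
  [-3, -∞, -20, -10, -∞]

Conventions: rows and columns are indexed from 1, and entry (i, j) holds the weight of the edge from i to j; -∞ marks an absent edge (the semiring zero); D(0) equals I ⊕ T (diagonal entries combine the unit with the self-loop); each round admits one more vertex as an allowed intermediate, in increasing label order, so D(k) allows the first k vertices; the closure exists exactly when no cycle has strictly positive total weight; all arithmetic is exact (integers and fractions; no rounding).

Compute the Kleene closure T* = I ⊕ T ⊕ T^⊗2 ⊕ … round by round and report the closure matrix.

D(0):
  [0, -16, -∞, -∞, -∞]
  [-16, 0, 4, -17, 0]
  [-4, -20, 0, -15, -12]
  [-15, 3, -8, 0, -4]
  [-3, -∞, -20, -10, 0]
D(1):
  [0, -16, -∞, -∞, -∞]
  [-16, 0, 4, -17, 0]
  [-4, -20, 0, -15, -12]
  [-15, 3, -8, 0, -4]
  [-3, -19, -20, -10, 0]
D(2):
  [0, -16, -12, -33, -16]
  [-16, 0, 4, -17, 0]
  [-4, -20, 0, -15, -12]
  [-13, 3, 7, 0, 3]
  [-3, -19, -15, -10, 0]
D(3):
  [0, -16, -12, -27, -16]
  [0, 0, 4, -11, 0]
  [-4, -20, 0, -15, -12]
  [3, 3, 7, 0, 3]
  [-3, -19, -15, -10, 0]
D(4):
  [0, -16, -12, -27, -16]
  [0, 0, 4, -11, 0]
  [-4, -12, 0, -15, -12]
  [3, 3, 7, 0, 3]
  [-3, -7, -3, -10, 0]
D(5):
  [0, -16, -12, -26, -16]
  [0, 0, 4, -10, 0]
  [-4, -12, 0, -15, -12]
  [3, 3, 7, 0, 3]
  [-3, -7, -3, -10, 0]
Answer: T* = [[0, -16, -12, -26, -16], [0, 0, 4, -10, 0], [-4, -12, 0, -15, -12], [3, 3, 7, 0, 3], [-3, -7, -3, -10, 0]]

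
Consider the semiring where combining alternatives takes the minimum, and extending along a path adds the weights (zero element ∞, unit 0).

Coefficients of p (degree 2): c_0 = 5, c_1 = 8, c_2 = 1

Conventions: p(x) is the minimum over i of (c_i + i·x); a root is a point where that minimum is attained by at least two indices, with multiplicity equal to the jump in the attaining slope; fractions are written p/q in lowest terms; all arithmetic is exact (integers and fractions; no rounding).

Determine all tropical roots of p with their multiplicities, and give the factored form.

hull edge (i=0, c=5) to (i=2, c=1): slope -2, span 2
Factored form: p(x) = 1 ⊗ (x ⊕ 2) ⊗ (x ⊕ 2)
Answer: roots = 2 (mult 2)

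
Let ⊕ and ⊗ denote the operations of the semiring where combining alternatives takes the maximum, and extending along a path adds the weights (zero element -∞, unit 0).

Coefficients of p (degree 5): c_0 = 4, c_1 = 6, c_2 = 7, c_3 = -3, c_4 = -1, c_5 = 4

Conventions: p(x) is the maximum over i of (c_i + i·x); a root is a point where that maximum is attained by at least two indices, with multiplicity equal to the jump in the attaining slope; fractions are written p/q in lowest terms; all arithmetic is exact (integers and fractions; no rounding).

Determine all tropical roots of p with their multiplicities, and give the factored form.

hull edge (i=0, c=4) to (i=1, c=6): slope 2, span 1
hull edge (i=1, c=6) to (i=2, c=7): slope 1, span 1
hull edge (i=2, c=7) to (i=5, c=4): slope -1, span 3
Factored form: p(x) = 4 ⊗ (x ⊕ (-2)) ⊗ (x ⊕ (-1)) ⊗ (x ⊕ 1) ⊗ (x ⊕ 1) ⊗ (x ⊕ 1)
Answer: roots = -2 (mult 1), -1 (mult 1), 1 (mult 3)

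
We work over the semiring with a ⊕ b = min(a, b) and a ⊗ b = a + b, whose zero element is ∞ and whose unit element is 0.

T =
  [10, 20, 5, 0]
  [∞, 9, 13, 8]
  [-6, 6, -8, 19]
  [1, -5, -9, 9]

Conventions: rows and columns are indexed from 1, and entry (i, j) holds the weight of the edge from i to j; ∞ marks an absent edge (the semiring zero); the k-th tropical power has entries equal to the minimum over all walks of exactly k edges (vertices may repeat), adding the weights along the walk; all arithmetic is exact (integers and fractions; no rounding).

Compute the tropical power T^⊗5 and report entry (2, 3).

T^⊗2:
  [-1, -5, -9, 9]
  [7, 3, -1, 17]
  [-14, -2, -16, -6]
  [-15, -3, -17, 1]
T^⊗3:
  [-15, -3, -17, -1]
  [-7, 5, -9, 7]
  [-22, -11, -24, -14]
  [-23, -11, -25, -15]
T^⊗4:
  [-23, -11, -25, -15]
  [-15, -3, -17, -7]
  [-30, -19, -32, -22]
  [-31, -20, -33, -23]
T^⊗5:
  [-31, -20, -33, -23]
  [-23, -12, -25, -15]
  [-38, -27, -40, -30]
  [-39, -28, -41, -31]
Key observation: the optimum is the walk 2->4->3->3->3->3, with weight 8 + (-9) + (-8) + (-8) + (-8) = -25.
Optimal value attained by: walk 2->4->3->3->3->3.
Answer: (T^⊗5)[2][3] = -25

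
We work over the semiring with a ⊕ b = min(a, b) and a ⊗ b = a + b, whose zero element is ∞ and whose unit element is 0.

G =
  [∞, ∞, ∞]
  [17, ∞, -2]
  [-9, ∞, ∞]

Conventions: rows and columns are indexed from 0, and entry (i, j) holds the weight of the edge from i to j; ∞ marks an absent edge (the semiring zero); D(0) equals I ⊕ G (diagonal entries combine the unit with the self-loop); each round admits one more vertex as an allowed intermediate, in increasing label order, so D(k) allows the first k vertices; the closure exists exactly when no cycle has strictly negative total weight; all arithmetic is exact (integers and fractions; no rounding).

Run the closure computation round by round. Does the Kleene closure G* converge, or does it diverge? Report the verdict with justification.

D(0):
  [0, ∞, ∞]
  [17, 0, -2]
  [-9, ∞, 0]
D(1):
  [0, ∞, ∞]
  [17, 0, -2]
  [-9, ∞, 0]
D(2):
  [0, ∞, ∞]
  [17, 0, -2]
  [-9, ∞, 0]
D(3):
  [0, ∞, ∞]
  [-11, 0, -2]
  [-9, ∞, 0]
Key observation: every diagonal entry stays at the unit through all rounds, so no improving cycle exists.
Answer: CONVERGES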